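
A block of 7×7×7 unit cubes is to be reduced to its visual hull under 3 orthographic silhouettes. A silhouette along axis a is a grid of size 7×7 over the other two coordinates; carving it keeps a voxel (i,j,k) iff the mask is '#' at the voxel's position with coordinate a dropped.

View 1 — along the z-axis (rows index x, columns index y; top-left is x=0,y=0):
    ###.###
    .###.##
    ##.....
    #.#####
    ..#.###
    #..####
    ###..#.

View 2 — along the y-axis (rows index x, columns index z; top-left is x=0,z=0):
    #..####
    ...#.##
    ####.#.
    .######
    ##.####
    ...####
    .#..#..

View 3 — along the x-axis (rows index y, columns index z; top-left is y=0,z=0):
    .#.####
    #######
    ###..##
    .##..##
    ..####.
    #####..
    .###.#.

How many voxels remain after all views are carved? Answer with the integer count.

before carving: 343 voxels (7×7×7)
V1 z: intersect with XY mask (32 set) -- 224 left
V2 y: intersect with XZ mask (31 set) -- 143 left
V3 x: intersect with YZ mask (34 set) -- 97 left

|visual hull| = 97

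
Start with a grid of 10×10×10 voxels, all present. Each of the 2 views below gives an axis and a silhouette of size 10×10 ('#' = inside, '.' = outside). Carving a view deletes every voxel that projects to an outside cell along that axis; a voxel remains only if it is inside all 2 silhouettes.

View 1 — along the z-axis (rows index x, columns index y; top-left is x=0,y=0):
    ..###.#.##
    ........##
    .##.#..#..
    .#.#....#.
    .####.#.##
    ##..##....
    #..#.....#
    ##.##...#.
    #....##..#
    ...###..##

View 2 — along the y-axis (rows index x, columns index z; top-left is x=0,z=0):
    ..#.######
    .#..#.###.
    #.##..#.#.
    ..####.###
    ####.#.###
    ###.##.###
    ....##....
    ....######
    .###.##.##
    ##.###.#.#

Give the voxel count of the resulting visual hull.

voxel count = 280

start: 10×10×10 = 1000 voxels
V1 z: intersect with XY mask (43 set) -- 430 left
V2 y: intersect with XZ mask (62 set) -- 280 left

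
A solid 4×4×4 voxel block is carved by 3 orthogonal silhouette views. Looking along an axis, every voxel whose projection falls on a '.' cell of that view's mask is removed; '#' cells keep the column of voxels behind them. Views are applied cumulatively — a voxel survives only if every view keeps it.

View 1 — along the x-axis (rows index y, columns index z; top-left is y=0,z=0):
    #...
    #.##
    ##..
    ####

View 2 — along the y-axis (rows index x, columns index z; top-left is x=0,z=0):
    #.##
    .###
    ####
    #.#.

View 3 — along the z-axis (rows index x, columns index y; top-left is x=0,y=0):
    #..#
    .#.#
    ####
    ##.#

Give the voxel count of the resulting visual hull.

voxel count = 24

start: 4×4×4 = 64 voxels
after view 1 [x-axis, 10 of 16 cells solid] → remaining = 40
after view 2 [y-axis, 12 of 16 cells solid] → remaining = 30
after view 3 [z-axis, 11 of 16 cells solid] → remaining = 24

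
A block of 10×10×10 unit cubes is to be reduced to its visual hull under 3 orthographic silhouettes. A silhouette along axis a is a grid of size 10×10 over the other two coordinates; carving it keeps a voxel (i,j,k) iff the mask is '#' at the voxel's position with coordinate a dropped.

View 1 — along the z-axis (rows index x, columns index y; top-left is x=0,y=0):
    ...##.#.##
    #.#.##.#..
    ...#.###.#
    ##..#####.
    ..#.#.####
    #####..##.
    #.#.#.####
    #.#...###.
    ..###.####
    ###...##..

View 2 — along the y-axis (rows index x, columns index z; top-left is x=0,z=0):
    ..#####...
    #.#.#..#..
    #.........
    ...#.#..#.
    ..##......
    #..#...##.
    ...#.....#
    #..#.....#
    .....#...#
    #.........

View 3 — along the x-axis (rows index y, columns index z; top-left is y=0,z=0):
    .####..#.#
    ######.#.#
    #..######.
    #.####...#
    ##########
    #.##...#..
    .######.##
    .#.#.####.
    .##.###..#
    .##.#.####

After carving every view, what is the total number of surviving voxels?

start: 10×10×10 = 1000 voxels
  1. axis=2 (XY plane), |mask|=59  ⇒  voxels=590
  2. axis=1 (XZ plane), |mask|=27  ⇒  voxels=159
  3. axis=0 (YZ plane), |mask|=68  ⇒  voxels=108

|visual hull| = 108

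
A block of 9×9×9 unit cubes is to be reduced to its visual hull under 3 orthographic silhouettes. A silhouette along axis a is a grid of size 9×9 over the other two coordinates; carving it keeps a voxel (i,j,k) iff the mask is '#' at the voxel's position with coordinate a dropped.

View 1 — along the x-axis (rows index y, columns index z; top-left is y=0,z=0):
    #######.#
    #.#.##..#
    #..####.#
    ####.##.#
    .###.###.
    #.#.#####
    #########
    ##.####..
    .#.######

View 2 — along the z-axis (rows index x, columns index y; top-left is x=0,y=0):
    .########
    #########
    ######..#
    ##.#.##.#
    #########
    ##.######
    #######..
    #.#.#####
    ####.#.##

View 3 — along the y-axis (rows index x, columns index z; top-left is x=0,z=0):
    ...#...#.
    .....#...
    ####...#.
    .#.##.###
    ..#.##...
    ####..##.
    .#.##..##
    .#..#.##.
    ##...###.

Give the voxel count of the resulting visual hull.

remaining voxels: 195

start: 9×9×9 = 729 voxels
step 1: project along x, AND mask (61/81) → |grid| = 549
step 2: project along z, AND mask (68/81) → |grid| = 462
step 3: project along y, AND mask (37/81) → |grid| = 195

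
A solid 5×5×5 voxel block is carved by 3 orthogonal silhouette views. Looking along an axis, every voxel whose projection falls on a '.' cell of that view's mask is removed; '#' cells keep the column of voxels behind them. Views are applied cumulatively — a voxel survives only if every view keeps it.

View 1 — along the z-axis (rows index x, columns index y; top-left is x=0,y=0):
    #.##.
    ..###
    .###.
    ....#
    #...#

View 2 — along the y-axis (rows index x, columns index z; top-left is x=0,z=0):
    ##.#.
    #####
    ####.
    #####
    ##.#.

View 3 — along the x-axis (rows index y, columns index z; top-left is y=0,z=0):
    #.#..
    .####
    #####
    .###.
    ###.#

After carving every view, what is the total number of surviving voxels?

start: 5×5×5 = 125 voxels
carve view 1 (along z, XY-mask fill 12/25): 60 voxels remain
carve view 2 (along y, XZ-mask fill 20/25): 47 voxels remain
carve view 3 (along x, YZ-mask fill 18/25): 35 voxels remain

voxel count = 35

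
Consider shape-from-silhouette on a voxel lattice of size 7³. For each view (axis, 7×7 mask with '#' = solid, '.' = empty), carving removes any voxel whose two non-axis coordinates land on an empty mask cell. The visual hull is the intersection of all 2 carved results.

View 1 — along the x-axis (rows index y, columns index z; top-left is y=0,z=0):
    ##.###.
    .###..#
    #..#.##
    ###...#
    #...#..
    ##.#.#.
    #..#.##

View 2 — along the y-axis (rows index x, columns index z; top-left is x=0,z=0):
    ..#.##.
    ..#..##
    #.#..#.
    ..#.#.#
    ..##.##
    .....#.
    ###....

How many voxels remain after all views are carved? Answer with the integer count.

69 voxels

start: 7×7×7 = 343 voxels
after view 1 [x-axis, 27 of 49 cells solid] → remaining = 189
after view 2 [y-axis, 20 of 49 cells solid] → remaining = 69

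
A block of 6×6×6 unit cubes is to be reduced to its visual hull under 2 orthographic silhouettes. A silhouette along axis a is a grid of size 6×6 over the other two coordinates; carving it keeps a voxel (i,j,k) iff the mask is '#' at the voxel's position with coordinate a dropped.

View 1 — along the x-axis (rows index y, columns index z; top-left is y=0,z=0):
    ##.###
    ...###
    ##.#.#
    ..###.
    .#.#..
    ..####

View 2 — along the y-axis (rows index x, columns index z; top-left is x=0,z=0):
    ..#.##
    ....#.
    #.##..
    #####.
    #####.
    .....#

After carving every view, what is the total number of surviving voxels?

initial block: 6^3 = 216
  1. axis=0 (YZ plane), |mask|=21  ⇒  voxels=126
  2. axis=1 (XZ plane), |mask|=18  ⇒  voxels=62

|visual hull| = 62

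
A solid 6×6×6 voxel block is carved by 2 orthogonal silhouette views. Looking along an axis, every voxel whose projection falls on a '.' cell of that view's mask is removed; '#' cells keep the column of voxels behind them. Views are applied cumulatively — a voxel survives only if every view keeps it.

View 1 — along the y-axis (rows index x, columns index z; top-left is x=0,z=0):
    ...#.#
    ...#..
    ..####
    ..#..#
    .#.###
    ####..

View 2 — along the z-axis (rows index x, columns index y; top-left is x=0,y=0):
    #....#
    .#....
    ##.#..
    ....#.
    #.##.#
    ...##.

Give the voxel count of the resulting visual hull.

remaining voxels: 43

full grid |V| = 216
V1 y: intersect with XZ mask (17 set) -- 102 left
V2 z: intersect with XY mask (13 set) -- 43 left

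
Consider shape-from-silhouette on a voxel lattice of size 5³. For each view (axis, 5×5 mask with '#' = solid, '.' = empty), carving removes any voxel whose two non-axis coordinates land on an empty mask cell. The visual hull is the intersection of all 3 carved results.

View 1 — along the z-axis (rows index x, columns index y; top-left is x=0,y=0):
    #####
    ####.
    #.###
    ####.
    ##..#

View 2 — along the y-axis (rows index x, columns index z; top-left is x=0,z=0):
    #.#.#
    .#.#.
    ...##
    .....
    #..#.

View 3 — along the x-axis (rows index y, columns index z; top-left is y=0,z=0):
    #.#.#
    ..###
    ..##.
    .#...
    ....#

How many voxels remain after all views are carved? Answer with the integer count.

initial block: 5^3 = 125
after view 1 [z-axis, 20 of 25 cells solid] → remaining = 100
after view 2 [y-axis, 9 of 25 cells solid] → remaining = 37
after view 3 [x-axis, 10 of 25 cells solid] → remaining = 15

15 voxels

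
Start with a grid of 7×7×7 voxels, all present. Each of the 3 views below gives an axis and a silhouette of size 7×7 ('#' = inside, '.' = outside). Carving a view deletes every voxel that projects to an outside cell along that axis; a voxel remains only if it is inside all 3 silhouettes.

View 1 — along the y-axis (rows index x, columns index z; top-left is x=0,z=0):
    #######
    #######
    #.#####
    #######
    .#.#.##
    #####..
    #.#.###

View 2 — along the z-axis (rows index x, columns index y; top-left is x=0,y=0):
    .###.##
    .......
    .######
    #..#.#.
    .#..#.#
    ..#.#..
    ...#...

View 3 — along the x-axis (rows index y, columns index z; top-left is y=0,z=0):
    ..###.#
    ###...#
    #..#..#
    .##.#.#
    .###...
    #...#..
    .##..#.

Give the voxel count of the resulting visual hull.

before carving: 343 voxels (7×7×7)
  1. axis=1 (XZ plane), |mask|=41  ⇒  voxels=287
  2. axis=2 (XY plane), |mask|=20  ⇒  voxels=119
  3. axis=0 (YZ plane), |mask|=23  ⇒  voxels=55

55 voxels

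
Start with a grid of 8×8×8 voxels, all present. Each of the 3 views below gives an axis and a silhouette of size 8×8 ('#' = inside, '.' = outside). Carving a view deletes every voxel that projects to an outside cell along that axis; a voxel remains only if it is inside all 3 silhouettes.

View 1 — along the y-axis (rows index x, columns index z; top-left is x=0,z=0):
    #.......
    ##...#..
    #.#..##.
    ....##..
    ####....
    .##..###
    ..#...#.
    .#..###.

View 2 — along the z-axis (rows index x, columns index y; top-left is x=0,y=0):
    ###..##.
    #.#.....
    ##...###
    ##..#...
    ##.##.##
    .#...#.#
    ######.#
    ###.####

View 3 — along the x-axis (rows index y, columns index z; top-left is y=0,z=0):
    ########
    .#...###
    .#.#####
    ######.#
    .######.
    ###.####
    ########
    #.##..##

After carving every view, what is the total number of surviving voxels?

|visual hull| = 96

initial block: 8^3 = 512
carve view 1 (along y, XZ-mask fill 25/64): 200 voxels remain
carve view 2 (along z, XY-mask fill 38/64): 118 voxels remain
carve view 3 (along x, YZ-mask fill 51/64): 96 voxels remain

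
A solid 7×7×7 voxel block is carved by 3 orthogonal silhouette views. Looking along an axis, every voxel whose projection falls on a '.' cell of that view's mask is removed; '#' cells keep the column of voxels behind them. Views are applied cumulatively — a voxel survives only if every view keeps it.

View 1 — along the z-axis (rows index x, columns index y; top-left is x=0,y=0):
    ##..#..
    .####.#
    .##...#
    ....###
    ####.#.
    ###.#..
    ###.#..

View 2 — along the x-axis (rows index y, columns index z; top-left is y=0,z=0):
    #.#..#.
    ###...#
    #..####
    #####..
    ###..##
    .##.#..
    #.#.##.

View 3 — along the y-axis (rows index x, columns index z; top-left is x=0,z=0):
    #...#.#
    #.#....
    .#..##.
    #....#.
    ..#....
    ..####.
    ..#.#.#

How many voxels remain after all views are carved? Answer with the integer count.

voxel count = 42

full grid |V| = 343
V1 z: intersect with XY mask (27 set) -- 189 left
V2 x: intersect with YZ mask (29 set) -- 114 left
V3 y: intersect with XZ mask (18 set) -- 42 left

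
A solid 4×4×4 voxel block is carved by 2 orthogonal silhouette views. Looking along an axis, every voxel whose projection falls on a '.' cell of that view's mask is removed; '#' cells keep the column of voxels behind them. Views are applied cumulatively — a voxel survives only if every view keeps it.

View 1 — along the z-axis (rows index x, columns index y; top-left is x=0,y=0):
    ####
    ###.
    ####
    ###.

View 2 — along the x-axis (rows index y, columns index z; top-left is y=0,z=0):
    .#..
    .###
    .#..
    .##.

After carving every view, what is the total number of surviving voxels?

remaining voxels: 24

before carving: 64 voxels (4×4×4)
after view 1 [z-axis, 14 of 16 cells solid] → remaining = 56
after view 2 [x-axis, 7 of 16 cells solid] → remaining = 24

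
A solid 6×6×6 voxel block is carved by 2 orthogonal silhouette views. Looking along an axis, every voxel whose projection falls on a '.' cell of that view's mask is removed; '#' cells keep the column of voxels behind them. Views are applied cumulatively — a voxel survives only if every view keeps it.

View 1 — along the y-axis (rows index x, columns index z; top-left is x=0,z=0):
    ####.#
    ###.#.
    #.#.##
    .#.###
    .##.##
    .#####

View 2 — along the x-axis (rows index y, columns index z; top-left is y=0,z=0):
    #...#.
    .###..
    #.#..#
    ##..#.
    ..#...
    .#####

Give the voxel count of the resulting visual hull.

voxel count = 75

initial block: 6^3 = 216
after view 1 [y-axis, 26 of 36 cells solid] → remaining = 156
after view 2 [x-axis, 17 of 36 cells solid] → remaining = 75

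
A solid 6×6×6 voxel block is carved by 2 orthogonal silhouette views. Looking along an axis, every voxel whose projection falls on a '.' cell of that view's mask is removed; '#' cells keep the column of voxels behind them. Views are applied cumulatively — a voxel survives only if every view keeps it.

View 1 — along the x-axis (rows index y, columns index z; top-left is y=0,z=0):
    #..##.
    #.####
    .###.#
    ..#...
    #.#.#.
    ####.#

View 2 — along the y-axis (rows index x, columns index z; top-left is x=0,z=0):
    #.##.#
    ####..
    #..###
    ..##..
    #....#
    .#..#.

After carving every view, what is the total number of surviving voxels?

66 voxels

start: 6×6×6 = 216 voxels
carve view 1 (along x, YZ-mask fill 21/36): 126 voxels remain
carve view 2 (along y, XZ-mask fill 18/36): 66 voxels remain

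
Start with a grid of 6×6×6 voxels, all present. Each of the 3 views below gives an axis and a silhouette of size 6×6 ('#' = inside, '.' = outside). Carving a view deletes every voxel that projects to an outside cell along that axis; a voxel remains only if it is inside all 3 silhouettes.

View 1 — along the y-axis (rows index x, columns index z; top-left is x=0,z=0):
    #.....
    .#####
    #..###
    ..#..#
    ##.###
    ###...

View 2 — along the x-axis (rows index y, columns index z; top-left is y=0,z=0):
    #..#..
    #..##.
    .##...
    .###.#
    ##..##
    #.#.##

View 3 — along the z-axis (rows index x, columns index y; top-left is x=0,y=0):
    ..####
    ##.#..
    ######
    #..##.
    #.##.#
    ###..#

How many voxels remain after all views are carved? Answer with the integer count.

|visual hull| = 40

initial block: 6^3 = 216
step 1: project along y, AND mask (20/36) → |grid| = 120
step 2: project along x, AND mask (19/36) → |grid| = 64
step 3: project along z, AND mask (24/36) → |grid| = 40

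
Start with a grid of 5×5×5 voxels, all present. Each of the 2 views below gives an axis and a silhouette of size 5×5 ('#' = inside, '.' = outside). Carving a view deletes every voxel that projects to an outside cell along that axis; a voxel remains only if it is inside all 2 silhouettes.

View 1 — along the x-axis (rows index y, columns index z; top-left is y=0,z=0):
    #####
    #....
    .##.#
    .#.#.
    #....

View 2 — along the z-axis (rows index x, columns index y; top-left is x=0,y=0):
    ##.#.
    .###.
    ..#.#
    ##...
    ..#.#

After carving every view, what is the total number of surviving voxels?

full grid |V| = 125
step 1: project along x, AND mask (12/25) → |grid| = 60
step 2: project along z, AND mask (12/25) → |grid| = 28

voxel count = 28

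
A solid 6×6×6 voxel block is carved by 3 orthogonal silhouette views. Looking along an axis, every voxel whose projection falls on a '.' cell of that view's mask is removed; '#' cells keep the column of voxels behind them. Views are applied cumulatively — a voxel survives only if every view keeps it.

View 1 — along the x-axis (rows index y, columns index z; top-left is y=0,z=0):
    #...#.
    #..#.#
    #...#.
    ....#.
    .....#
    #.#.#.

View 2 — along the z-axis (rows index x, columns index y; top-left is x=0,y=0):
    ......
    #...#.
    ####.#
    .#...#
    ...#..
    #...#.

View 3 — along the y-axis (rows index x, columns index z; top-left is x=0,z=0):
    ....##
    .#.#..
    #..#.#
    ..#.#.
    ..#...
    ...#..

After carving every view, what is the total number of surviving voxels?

8 voxels

before carving: 216 voxels (6×6×6)
after view 1 [x-axis, 12 of 36 cells solid] → remaining = 72
after view 2 [z-axis, 12 of 36 cells solid] → remaining = 24
after view 3 [y-axis, 11 of 36 cells solid] → remaining = 8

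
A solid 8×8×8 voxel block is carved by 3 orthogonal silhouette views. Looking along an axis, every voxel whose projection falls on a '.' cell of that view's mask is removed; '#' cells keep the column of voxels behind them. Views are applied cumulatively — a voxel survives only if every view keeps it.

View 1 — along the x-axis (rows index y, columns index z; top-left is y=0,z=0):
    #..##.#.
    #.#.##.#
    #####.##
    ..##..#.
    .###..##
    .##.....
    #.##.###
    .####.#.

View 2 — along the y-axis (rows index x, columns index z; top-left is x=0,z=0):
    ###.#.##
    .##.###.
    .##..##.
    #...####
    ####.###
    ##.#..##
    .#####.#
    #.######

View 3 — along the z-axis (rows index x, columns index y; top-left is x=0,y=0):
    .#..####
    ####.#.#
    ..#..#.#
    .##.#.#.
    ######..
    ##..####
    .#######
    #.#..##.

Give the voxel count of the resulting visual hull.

start: 8×8×8 = 512 voxels
step 1: project along x, AND mask (37/64) → |grid| = 296
step 2: project along y, AND mask (45/64) → |grid| = 208
step 3: project along z, AND mask (41/64) → |grid| = 139

|visual hull| = 139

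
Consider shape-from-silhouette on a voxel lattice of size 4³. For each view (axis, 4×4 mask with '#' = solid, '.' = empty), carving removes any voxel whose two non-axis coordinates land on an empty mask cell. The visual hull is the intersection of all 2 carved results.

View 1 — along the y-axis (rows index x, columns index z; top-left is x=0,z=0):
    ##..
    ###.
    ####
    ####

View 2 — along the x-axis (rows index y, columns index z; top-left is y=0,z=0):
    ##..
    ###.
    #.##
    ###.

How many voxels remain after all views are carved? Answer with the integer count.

full grid |V| = 64
after view 1 [y-axis, 13 of 16 cells solid] → remaining = 52
after view 2 [x-axis, 11 of 16 cells solid] → remaining = 39

voxel count = 39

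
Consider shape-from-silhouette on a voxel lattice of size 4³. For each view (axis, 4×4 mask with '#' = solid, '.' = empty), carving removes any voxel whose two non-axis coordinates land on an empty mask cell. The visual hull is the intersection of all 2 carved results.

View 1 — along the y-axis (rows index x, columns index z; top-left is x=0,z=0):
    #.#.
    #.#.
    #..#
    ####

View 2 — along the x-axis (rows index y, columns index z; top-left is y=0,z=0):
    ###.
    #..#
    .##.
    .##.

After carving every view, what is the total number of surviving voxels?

remaining voxels: 22

before carving: 64 voxels (4×4×4)
V1 y: intersect with XZ mask (10 set) -- 40 left
V2 x: intersect with YZ mask (9 set) -- 22 left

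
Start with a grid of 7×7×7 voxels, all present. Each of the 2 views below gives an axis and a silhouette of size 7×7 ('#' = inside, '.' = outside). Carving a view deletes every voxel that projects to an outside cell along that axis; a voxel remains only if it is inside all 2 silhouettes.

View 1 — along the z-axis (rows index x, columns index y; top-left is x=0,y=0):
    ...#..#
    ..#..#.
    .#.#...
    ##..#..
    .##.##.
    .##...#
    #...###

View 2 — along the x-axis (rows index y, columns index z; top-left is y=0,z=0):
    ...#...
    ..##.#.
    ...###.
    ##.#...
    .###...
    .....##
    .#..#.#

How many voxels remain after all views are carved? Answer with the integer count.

53 voxels

start: 7×7×7 = 343 voxels
[1] z-view keeps 20 columns → grid now 140
[2] x-view keeps 18 columns → grid now 53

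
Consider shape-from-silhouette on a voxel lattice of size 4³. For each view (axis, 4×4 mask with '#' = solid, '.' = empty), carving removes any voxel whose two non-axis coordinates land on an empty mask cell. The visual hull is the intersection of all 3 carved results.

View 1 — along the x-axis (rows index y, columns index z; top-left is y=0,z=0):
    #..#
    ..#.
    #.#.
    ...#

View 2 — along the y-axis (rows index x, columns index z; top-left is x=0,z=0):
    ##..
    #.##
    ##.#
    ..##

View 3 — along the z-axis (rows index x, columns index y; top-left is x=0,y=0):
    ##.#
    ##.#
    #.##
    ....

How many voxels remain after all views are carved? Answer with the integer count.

start: 4×4×4 = 64 voxels
V1 x: intersect with YZ mask (6 set) -- 24 left
V2 y: intersect with XZ mask (10 set) -- 16 left
V3 z: intersect with XY mask (9 set) -- 9 left

voxel count = 9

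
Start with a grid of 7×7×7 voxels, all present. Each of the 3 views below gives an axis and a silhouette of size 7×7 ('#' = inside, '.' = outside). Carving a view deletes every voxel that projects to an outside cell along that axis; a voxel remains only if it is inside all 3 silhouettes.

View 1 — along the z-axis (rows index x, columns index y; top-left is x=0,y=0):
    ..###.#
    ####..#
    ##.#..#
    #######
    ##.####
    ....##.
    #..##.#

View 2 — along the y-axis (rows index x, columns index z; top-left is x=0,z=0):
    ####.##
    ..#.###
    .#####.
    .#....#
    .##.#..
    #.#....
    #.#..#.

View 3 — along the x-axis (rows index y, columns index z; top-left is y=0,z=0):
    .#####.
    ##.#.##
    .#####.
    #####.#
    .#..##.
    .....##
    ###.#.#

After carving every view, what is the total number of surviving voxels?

remaining voxels: 73

start: 7×7×7 = 343 voxels
V1 z: intersect with XY mask (32 set) -- 224 left
V2 y: intersect with XZ mask (25 set) -- 112 left
V3 x: intersect with YZ mask (31 set) -- 73 left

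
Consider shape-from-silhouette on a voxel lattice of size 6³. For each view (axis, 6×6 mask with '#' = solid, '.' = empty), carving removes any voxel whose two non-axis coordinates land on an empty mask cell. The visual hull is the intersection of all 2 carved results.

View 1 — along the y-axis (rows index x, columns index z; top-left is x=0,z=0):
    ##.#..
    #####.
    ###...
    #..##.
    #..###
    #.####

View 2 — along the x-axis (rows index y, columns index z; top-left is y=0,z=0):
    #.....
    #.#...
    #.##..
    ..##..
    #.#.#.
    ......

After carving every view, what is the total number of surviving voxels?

voxel count = 50

start: 6×6×6 = 216 voxels
step 1: project along y, AND mask (23/36) → |grid| = 138
step 2: project along x, AND mask (11/36) → |grid| = 50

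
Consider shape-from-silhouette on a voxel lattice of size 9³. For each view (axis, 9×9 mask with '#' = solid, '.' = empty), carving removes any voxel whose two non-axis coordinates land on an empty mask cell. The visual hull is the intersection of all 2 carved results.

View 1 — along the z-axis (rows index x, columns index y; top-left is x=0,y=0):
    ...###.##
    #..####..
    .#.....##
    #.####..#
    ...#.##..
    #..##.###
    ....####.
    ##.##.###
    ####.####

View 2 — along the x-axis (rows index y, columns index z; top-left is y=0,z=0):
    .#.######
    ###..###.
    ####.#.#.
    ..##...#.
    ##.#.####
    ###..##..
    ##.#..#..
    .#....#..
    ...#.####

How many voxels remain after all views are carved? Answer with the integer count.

224 voxels

before carving: 729 voxels (9×9×9)
[1] z-view keeps 47 columns → grid now 423
[2] x-view keeps 45 columns → grid now 224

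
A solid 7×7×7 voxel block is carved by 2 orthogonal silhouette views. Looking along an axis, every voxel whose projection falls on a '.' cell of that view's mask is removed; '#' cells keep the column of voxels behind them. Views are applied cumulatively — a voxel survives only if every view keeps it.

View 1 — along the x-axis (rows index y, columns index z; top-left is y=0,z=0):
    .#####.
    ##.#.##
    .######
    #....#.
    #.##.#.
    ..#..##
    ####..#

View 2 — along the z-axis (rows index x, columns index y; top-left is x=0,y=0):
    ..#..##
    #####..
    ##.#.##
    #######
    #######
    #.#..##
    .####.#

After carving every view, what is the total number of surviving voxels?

remaining voxels: 157

before carving: 343 voxels (7×7×7)
V1 x: intersect with YZ mask (30 set) -- 210 left
V2 z: intersect with XY mask (36 set) -- 157 left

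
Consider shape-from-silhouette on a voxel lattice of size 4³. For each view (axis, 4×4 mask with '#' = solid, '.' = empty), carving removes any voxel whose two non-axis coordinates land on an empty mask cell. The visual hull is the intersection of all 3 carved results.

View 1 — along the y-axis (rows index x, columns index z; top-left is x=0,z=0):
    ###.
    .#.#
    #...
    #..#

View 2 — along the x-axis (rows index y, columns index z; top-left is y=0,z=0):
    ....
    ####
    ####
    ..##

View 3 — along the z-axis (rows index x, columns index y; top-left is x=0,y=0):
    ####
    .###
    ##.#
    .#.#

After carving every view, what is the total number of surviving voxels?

|visual hull| = 16

initial block: 4^3 = 64
V1 y: intersect with XZ mask (8 set) -- 32 left
V2 x: intersect with YZ mask (10 set) -- 19 left
V3 z: intersect with XY mask (12 set) -- 16 left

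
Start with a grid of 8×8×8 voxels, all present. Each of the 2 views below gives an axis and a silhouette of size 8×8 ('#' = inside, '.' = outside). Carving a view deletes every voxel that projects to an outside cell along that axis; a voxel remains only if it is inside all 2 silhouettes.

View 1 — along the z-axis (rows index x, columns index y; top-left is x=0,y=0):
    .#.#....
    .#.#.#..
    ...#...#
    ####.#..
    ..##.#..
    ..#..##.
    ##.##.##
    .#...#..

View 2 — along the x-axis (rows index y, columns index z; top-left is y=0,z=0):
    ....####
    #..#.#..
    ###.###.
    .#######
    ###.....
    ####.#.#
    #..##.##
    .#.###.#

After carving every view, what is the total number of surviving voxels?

|visual hull| = 136

before carving: 512 voxels (8×8×8)
V1 z: intersect with XY mask (26 set) -- 208 left
V2 x: intersect with YZ mask (39 set) -- 136 left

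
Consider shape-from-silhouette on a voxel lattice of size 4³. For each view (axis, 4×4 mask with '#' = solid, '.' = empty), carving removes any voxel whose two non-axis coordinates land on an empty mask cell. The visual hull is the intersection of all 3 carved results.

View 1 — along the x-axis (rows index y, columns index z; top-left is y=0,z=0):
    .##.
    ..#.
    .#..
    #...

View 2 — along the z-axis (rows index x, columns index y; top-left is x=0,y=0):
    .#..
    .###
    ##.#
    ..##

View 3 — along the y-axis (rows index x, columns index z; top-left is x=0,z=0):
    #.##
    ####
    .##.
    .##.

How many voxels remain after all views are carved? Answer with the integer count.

full grid |V| = 64
V1 x: intersect with YZ mask (5 set) -- 20 left
V2 z: intersect with XY mask (9 set) -- 10 left
V3 y: intersect with XZ mask (11 set) -- 8 left

remaining voxels: 8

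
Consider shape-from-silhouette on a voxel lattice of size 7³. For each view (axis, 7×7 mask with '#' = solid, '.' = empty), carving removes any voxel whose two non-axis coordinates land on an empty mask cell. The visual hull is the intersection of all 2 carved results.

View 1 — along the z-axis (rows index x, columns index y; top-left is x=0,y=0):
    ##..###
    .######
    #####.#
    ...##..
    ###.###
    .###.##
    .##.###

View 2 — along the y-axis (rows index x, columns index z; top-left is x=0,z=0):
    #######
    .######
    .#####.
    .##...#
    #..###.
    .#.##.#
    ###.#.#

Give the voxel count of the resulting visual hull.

remaining voxels: 176

before carving: 343 voxels (7×7×7)
V1 z: intersect with XY mask (35 set) -- 245 left
V2 y: intersect with XZ mask (34 set) -- 176 left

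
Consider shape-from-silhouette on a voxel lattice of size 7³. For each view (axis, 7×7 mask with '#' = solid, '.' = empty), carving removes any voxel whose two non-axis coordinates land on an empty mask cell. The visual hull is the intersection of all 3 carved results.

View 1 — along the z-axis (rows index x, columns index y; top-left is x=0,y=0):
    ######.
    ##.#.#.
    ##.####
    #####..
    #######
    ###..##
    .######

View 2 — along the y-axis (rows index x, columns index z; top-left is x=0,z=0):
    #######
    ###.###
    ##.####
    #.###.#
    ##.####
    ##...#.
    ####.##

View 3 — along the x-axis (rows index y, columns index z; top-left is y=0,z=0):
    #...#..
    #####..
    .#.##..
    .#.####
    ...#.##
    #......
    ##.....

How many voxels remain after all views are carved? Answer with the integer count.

remaining voxels: 103

initial block: 7^3 = 343
V1 z: intersect with XY mask (39 set) -- 273 left
V2 y: intersect with XZ mask (39 set) -- 220 left
V3 x: intersect with YZ mask (21 set) -- 103 left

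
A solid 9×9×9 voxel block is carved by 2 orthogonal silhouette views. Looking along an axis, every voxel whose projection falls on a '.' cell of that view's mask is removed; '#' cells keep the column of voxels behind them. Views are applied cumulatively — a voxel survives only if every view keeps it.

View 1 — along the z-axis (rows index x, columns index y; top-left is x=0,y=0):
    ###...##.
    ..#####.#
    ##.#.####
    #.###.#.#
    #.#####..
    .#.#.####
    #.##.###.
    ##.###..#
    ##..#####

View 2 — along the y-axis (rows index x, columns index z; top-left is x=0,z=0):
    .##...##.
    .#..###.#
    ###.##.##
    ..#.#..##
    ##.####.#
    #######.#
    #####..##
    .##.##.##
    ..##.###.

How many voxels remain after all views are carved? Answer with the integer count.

start: 9×9×9 = 729 voxels
step 1: project along z, AND mask (55/81) → |grid| = 495
step 2: project along y, AND mask (53/81) → |grid| = 326

326 voxels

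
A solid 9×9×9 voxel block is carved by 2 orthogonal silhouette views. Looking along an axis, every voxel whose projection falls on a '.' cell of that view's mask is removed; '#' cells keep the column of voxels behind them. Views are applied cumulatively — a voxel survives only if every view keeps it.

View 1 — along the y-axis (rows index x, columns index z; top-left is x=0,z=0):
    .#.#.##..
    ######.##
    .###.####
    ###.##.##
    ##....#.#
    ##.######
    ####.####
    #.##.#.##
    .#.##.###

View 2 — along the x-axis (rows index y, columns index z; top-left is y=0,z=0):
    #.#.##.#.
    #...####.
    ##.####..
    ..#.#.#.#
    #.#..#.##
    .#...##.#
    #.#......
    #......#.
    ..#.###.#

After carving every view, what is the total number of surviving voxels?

full grid |V| = 729
step 1: project along y, AND mask (58/81) → |grid| = 522
step 2: project along x, AND mask (38/81) → |grid| = 236

remaining voxels: 236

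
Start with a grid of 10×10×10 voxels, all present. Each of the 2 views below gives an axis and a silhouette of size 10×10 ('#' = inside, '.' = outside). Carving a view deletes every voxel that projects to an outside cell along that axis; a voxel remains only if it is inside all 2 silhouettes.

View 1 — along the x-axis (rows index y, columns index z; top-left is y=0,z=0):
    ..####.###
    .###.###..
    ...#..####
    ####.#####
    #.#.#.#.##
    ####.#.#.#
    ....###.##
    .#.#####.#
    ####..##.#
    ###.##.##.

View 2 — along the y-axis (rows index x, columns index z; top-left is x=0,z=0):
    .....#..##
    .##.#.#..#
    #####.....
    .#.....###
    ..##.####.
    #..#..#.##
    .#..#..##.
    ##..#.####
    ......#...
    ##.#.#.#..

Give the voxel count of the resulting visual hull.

297 voxels

initial block: 10^3 = 1000
step 1: project along x, AND mask (66/100) → |grid| = 660
step 2: project along y, AND mask (45/100) → |grid| = 297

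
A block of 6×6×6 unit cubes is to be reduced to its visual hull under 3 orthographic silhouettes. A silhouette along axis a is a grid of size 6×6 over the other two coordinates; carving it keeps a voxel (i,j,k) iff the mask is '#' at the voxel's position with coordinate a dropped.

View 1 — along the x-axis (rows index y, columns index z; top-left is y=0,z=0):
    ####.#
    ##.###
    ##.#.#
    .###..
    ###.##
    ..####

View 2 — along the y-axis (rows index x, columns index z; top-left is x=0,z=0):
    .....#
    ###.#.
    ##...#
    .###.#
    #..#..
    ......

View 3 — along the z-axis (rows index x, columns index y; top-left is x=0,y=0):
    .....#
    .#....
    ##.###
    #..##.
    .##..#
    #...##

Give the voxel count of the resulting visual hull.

start: 6×6×6 = 216 voxels
after view 1 [x-axis, 26 of 36 cells solid] → remaining = 156
after view 2 [y-axis, 14 of 36 cells solid] → remaining = 63
after view 3 [z-axis, 16 of 36 cells solid] → remaining = 30

voxel count = 30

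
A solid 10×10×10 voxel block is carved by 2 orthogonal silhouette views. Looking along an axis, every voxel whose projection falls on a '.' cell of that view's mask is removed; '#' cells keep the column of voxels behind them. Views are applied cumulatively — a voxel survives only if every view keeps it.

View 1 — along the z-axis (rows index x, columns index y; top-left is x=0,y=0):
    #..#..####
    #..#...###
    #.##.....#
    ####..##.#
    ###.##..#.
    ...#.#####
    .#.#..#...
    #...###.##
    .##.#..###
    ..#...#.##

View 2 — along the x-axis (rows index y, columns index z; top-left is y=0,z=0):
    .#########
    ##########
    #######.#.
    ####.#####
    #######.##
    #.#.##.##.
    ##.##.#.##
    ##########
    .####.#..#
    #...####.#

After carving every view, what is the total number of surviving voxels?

415 voxels

initial block: 10^3 = 1000
[1] z-view keeps 53 columns → grid now 530
[2] x-view keeps 80 columns → grid now 415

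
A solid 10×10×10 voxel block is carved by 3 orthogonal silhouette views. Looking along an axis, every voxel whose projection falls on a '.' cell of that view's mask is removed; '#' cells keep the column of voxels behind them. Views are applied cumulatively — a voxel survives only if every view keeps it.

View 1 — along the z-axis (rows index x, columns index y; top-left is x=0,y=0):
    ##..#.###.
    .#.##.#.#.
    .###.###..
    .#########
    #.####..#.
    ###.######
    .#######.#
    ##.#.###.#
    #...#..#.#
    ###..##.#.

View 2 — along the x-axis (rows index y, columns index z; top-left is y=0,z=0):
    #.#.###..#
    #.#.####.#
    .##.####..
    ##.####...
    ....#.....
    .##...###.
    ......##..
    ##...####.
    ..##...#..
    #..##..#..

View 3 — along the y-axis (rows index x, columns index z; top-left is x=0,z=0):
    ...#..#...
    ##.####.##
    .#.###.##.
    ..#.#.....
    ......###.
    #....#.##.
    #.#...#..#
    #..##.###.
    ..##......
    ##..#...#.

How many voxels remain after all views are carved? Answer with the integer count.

|visual hull| = 120

initial block: 10^3 = 1000
after view 1 [z-axis, 66 of 100 cells solid] → remaining = 660
after view 2 [x-axis, 46 of 100 cells solid] → remaining = 302
after view 3 [y-axis, 41 of 100 cells solid] → remaining = 120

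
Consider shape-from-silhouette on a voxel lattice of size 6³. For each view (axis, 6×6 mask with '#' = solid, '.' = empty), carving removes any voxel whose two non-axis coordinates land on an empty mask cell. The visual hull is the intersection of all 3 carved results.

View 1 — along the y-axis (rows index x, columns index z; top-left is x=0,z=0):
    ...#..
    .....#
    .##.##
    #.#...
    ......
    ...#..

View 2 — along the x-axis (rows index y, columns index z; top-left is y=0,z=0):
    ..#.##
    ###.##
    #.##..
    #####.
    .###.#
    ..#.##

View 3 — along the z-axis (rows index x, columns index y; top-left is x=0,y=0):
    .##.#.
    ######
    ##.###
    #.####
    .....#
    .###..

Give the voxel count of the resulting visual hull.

start: 6×6×6 = 216 voxels
V1 y: intersect with XZ mask (9 set) -- 54 left
V2 x: intersect with YZ mask (23 set) -- 36 left
V3 z: intersect with XY mask (23 set) -- 31 left

31 voxels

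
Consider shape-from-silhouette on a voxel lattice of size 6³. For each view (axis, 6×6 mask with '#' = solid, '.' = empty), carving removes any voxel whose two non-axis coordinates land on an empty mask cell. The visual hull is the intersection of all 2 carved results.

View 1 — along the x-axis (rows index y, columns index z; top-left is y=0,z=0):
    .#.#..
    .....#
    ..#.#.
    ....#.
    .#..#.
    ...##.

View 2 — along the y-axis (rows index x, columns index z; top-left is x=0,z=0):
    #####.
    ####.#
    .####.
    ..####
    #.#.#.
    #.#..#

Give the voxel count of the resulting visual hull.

voxel count = 39

full grid |V| = 216
carve view 1 (along x, YZ-mask fill 10/36): 60 voxels remain
carve view 2 (along y, XZ-mask fill 24/36): 39 voxels remain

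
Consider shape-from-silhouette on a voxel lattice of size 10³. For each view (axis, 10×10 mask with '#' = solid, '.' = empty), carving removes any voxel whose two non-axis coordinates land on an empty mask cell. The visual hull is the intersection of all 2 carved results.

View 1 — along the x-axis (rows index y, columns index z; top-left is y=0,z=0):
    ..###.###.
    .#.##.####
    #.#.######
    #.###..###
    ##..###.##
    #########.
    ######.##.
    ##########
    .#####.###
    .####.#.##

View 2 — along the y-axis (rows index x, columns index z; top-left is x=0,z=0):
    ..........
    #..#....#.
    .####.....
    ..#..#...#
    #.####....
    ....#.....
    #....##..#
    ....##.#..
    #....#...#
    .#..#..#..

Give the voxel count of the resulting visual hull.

remaining voxels: 220

before carving: 1000 voxels (10×10×10)
carve view 1 (along x, YZ-mask fill 77/100): 770 voxels remain
carve view 2 (along y, XZ-mask fill 29/100): 220 voxels remain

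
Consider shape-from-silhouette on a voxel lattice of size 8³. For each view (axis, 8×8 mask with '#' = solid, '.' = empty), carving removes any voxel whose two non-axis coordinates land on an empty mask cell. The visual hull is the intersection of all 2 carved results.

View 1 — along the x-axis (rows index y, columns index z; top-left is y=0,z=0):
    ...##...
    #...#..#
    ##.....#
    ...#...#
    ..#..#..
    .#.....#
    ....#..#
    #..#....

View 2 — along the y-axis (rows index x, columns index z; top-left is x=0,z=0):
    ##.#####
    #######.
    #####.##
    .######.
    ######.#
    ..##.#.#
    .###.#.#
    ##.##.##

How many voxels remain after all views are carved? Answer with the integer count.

start: 8×8×8 = 512 voxels
V1 x: intersect with YZ mask (18 set) -- 144 left
V2 y: intersect with XZ mask (49 set) -- 113 left

|visual hull| = 113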